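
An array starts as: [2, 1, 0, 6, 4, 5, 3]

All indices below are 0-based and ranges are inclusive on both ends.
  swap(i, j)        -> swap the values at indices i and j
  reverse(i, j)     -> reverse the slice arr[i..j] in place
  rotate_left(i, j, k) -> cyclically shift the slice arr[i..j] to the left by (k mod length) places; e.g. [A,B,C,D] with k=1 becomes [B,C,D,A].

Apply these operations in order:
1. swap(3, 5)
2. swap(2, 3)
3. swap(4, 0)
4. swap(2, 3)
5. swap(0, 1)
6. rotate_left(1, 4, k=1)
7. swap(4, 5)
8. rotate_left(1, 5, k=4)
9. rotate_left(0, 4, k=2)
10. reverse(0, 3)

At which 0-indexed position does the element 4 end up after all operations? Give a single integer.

Answer: 4

Derivation:
After 1 (swap(3, 5)): [2, 1, 0, 5, 4, 6, 3]
After 2 (swap(2, 3)): [2, 1, 5, 0, 4, 6, 3]
After 3 (swap(4, 0)): [4, 1, 5, 0, 2, 6, 3]
After 4 (swap(2, 3)): [4, 1, 0, 5, 2, 6, 3]
After 5 (swap(0, 1)): [1, 4, 0, 5, 2, 6, 3]
After 6 (rotate_left(1, 4, k=1)): [1, 0, 5, 2, 4, 6, 3]
After 7 (swap(4, 5)): [1, 0, 5, 2, 6, 4, 3]
After 8 (rotate_left(1, 5, k=4)): [1, 4, 0, 5, 2, 6, 3]
After 9 (rotate_left(0, 4, k=2)): [0, 5, 2, 1, 4, 6, 3]
After 10 (reverse(0, 3)): [1, 2, 5, 0, 4, 6, 3]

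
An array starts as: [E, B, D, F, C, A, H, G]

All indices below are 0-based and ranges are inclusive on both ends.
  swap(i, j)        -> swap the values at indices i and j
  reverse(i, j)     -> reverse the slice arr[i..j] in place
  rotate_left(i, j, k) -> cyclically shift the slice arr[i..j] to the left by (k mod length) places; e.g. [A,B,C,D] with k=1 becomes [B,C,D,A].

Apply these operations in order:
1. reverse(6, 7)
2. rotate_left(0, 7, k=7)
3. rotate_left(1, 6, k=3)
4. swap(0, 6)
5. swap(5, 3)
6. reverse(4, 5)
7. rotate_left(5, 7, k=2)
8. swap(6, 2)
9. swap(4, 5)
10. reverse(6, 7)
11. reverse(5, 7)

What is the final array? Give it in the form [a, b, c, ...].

After 1 (reverse(6, 7)): [E, B, D, F, C, A, G, H]
After 2 (rotate_left(0, 7, k=7)): [H, E, B, D, F, C, A, G]
After 3 (rotate_left(1, 6, k=3)): [H, F, C, A, E, B, D, G]
After 4 (swap(0, 6)): [D, F, C, A, E, B, H, G]
After 5 (swap(5, 3)): [D, F, C, B, E, A, H, G]
After 6 (reverse(4, 5)): [D, F, C, B, A, E, H, G]
After 7 (rotate_left(5, 7, k=2)): [D, F, C, B, A, G, E, H]
After 8 (swap(6, 2)): [D, F, E, B, A, G, C, H]
After 9 (swap(4, 5)): [D, F, E, B, G, A, C, H]
After 10 (reverse(6, 7)): [D, F, E, B, G, A, H, C]
After 11 (reverse(5, 7)): [D, F, E, B, G, C, H, A]

Answer: [D, F, E, B, G, C, H, A]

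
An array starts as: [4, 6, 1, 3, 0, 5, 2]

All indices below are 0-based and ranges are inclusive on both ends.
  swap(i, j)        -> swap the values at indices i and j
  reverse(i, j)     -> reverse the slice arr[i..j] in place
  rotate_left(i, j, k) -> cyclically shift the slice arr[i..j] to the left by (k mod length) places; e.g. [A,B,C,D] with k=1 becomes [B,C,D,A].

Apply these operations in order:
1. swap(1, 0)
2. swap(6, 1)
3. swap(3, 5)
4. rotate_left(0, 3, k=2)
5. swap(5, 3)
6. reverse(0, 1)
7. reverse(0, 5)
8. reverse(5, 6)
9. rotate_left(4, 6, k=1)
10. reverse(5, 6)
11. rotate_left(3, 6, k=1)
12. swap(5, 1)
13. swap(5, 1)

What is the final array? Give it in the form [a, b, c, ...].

After 1 (swap(1, 0)): [6, 4, 1, 3, 0, 5, 2]
After 2 (swap(6, 1)): [6, 2, 1, 3, 0, 5, 4]
After 3 (swap(3, 5)): [6, 2, 1, 5, 0, 3, 4]
After 4 (rotate_left(0, 3, k=2)): [1, 5, 6, 2, 0, 3, 4]
After 5 (swap(5, 3)): [1, 5, 6, 3, 0, 2, 4]
After 6 (reverse(0, 1)): [5, 1, 6, 3, 0, 2, 4]
After 7 (reverse(0, 5)): [2, 0, 3, 6, 1, 5, 4]
After 8 (reverse(5, 6)): [2, 0, 3, 6, 1, 4, 5]
After 9 (rotate_left(4, 6, k=1)): [2, 0, 3, 6, 4, 5, 1]
After 10 (reverse(5, 6)): [2, 0, 3, 6, 4, 1, 5]
After 11 (rotate_left(3, 6, k=1)): [2, 0, 3, 4, 1, 5, 6]
After 12 (swap(5, 1)): [2, 5, 3, 4, 1, 0, 6]
After 13 (swap(5, 1)): [2, 0, 3, 4, 1, 5, 6]

Answer: [2, 0, 3, 4, 1, 5, 6]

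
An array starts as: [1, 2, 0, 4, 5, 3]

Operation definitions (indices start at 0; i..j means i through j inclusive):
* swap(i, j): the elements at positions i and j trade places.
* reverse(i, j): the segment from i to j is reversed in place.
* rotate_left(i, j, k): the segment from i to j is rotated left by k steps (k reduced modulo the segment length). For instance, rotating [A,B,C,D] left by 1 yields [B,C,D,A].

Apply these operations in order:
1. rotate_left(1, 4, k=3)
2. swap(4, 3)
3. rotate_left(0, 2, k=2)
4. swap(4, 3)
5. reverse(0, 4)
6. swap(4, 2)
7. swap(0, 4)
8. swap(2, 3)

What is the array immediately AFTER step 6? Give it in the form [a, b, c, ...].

Answer: [4, 0, 2, 1, 5, 3]

Derivation:
After 1 (rotate_left(1, 4, k=3)): [1, 5, 2, 0, 4, 3]
After 2 (swap(4, 3)): [1, 5, 2, 4, 0, 3]
After 3 (rotate_left(0, 2, k=2)): [2, 1, 5, 4, 0, 3]
After 4 (swap(4, 3)): [2, 1, 5, 0, 4, 3]
After 5 (reverse(0, 4)): [4, 0, 5, 1, 2, 3]
After 6 (swap(4, 2)): [4, 0, 2, 1, 5, 3]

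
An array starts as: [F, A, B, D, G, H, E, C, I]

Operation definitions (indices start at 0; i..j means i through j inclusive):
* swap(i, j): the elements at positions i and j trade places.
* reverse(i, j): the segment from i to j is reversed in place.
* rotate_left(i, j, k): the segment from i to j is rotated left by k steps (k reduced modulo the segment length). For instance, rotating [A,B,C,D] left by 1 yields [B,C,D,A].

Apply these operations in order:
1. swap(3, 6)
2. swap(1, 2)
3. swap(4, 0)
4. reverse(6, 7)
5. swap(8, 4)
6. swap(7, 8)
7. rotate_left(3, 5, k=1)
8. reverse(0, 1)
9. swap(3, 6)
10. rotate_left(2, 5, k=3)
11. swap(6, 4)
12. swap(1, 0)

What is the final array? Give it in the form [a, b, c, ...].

After 1 (swap(3, 6)): [F, A, B, E, G, H, D, C, I]
After 2 (swap(1, 2)): [F, B, A, E, G, H, D, C, I]
After 3 (swap(4, 0)): [G, B, A, E, F, H, D, C, I]
After 4 (reverse(6, 7)): [G, B, A, E, F, H, C, D, I]
After 5 (swap(8, 4)): [G, B, A, E, I, H, C, D, F]
After 6 (swap(7, 8)): [G, B, A, E, I, H, C, F, D]
After 7 (rotate_left(3, 5, k=1)): [G, B, A, I, H, E, C, F, D]
After 8 (reverse(0, 1)): [B, G, A, I, H, E, C, F, D]
After 9 (swap(3, 6)): [B, G, A, C, H, E, I, F, D]
After 10 (rotate_left(2, 5, k=3)): [B, G, E, A, C, H, I, F, D]
After 11 (swap(6, 4)): [B, G, E, A, I, H, C, F, D]
After 12 (swap(1, 0)): [G, B, E, A, I, H, C, F, D]

Answer: [G, B, E, A, I, H, C, F, D]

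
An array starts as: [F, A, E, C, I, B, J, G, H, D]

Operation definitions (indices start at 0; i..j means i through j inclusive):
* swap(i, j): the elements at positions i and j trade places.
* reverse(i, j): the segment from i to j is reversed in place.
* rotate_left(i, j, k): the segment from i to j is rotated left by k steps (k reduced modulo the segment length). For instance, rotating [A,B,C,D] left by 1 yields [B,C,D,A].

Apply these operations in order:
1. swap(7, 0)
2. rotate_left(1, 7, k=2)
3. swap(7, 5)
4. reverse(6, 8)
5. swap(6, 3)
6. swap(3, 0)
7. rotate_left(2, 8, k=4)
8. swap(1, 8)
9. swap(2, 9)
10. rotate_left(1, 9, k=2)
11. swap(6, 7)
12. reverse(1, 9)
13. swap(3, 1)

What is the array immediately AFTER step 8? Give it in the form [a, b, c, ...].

Answer: [H, E, B, F, A, I, G, J, C, D]

Derivation:
After 1 (swap(7, 0)): [G, A, E, C, I, B, J, F, H, D]
After 2 (rotate_left(1, 7, k=2)): [G, C, I, B, J, F, A, E, H, D]
After 3 (swap(7, 5)): [G, C, I, B, J, E, A, F, H, D]
After 4 (reverse(6, 8)): [G, C, I, B, J, E, H, F, A, D]
After 5 (swap(6, 3)): [G, C, I, H, J, E, B, F, A, D]
After 6 (swap(3, 0)): [H, C, I, G, J, E, B, F, A, D]
After 7 (rotate_left(2, 8, k=4)): [H, C, B, F, A, I, G, J, E, D]
After 8 (swap(1, 8)): [H, E, B, F, A, I, G, J, C, D]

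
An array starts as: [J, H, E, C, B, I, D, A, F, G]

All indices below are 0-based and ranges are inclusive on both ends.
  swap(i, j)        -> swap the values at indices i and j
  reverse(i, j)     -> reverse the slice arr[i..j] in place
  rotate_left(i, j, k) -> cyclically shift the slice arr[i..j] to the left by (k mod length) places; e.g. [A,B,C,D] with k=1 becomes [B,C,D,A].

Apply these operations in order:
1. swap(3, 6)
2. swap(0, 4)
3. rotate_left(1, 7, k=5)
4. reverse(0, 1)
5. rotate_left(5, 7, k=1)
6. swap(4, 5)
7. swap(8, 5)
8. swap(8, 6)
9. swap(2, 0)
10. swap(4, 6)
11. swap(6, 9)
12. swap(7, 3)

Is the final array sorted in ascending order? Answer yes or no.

Answer: yes

Derivation:
After 1 (swap(3, 6)): [J, H, E, D, B, I, C, A, F, G]
After 2 (swap(0, 4)): [B, H, E, D, J, I, C, A, F, G]
After 3 (rotate_left(1, 7, k=5)): [B, C, A, H, E, D, J, I, F, G]
After 4 (reverse(0, 1)): [C, B, A, H, E, D, J, I, F, G]
After 5 (rotate_left(5, 7, k=1)): [C, B, A, H, E, J, I, D, F, G]
After 6 (swap(4, 5)): [C, B, A, H, J, E, I, D, F, G]
After 7 (swap(8, 5)): [C, B, A, H, J, F, I, D, E, G]
After 8 (swap(8, 6)): [C, B, A, H, J, F, E, D, I, G]
After 9 (swap(2, 0)): [A, B, C, H, J, F, E, D, I, G]
After 10 (swap(4, 6)): [A, B, C, H, E, F, J, D, I, G]
After 11 (swap(6, 9)): [A, B, C, H, E, F, G, D, I, J]
After 12 (swap(7, 3)): [A, B, C, D, E, F, G, H, I, J]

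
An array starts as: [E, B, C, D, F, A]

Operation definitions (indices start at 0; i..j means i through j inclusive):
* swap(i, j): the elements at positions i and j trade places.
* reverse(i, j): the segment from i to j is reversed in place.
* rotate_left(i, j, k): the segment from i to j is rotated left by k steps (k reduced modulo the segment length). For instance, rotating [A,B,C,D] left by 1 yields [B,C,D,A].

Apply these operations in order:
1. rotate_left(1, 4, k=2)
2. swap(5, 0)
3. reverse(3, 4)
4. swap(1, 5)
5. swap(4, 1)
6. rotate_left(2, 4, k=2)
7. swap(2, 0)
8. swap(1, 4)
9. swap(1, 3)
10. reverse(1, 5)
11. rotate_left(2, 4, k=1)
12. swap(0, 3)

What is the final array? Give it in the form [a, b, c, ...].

Answer: [A, D, C, E, B, F]

Derivation:
After 1 (rotate_left(1, 4, k=2)): [E, D, F, B, C, A]
After 2 (swap(5, 0)): [A, D, F, B, C, E]
After 3 (reverse(3, 4)): [A, D, F, C, B, E]
After 4 (swap(1, 5)): [A, E, F, C, B, D]
After 5 (swap(4, 1)): [A, B, F, C, E, D]
After 6 (rotate_left(2, 4, k=2)): [A, B, E, F, C, D]
After 7 (swap(2, 0)): [E, B, A, F, C, D]
After 8 (swap(1, 4)): [E, C, A, F, B, D]
After 9 (swap(1, 3)): [E, F, A, C, B, D]
After 10 (reverse(1, 5)): [E, D, B, C, A, F]
After 11 (rotate_left(2, 4, k=1)): [E, D, C, A, B, F]
After 12 (swap(0, 3)): [A, D, C, E, B, F]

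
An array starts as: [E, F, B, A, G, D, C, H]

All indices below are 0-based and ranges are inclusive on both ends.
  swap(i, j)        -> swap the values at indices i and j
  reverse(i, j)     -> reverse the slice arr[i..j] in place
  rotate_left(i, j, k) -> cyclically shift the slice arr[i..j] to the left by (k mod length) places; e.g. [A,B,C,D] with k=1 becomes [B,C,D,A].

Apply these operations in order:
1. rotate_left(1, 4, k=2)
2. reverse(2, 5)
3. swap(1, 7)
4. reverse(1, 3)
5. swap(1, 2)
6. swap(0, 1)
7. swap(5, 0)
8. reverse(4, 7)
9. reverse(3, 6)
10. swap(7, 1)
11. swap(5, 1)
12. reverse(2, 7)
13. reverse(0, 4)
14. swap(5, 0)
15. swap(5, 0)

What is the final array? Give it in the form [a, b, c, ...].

Answer: [F, H, E, A, G, C, D, B]

Derivation:
After 1 (rotate_left(1, 4, k=2)): [E, A, G, F, B, D, C, H]
After 2 (reverse(2, 5)): [E, A, D, B, F, G, C, H]
After 3 (swap(1, 7)): [E, H, D, B, F, G, C, A]
After 4 (reverse(1, 3)): [E, B, D, H, F, G, C, A]
After 5 (swap(1, 2)): [E, D, B, H, F, G, C, A]
After 6 (swap(0, 1)): [D, E, B, H, F, G, C, A]
After 7 (swap(5, 0)): [G, E, B, H, F, D, C, A]
After 8 (reverse(4, 7)): [G, E, B, H, A, C, D, F]
After 9 (reverse(3, 6)): [G, E, B, D, C, A, H, F]
After 10 (swap(7, 1)): [G, F, B, D, C, A, H, E]
After 11 (swap(5, 1)): [G, A, B, D, C, F, H, E]
After 12 (reverse(2, 7)): [G, A, E, H, F, C, D, B]
After 13 (reverse(0, 4)): [F, H, E, A, G, C, D, B]
After 14 (swap(5, 0)): [C, H, E, A, G, F, D, B]
After 15 (swap(5, 0)): [F, H, E, A, G, C, D, B]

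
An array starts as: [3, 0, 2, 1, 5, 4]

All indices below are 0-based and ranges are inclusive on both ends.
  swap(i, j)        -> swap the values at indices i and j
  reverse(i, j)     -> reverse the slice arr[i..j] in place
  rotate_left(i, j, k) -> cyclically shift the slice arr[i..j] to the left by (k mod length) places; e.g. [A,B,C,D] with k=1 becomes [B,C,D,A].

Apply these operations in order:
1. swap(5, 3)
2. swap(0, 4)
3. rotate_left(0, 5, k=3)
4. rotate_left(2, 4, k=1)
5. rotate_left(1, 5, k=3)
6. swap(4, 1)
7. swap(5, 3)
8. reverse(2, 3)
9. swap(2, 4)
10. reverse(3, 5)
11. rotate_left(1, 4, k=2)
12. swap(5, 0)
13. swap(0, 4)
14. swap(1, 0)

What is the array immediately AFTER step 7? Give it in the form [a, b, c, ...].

Answer: [4, 5, 2, 0, 1, 3]

Derivation:
After 1 (swap(5, 3)): [3, 0, 2, 4, 5, 1]
After 2 (swap(0, 4)): [5, 0, 2, 4, 3, 1]
After 3 (rotate_left(0, 5, k=3)): [4, 3, 1, 5, 0, 2]
After 4 (rotate_left(2, 4, k=1)): [4, 3, 5, 0, 1, 2]
After 5 (rotate_left(1, 5, k=3)): [4, 1, 2, 3, 5, 0]
After 6 (swap(4, 1)): [4, 5, 2, 3, 1, 0]
After 7 (swap(5, 3)): [4, 5, 2, 0, 1, 3]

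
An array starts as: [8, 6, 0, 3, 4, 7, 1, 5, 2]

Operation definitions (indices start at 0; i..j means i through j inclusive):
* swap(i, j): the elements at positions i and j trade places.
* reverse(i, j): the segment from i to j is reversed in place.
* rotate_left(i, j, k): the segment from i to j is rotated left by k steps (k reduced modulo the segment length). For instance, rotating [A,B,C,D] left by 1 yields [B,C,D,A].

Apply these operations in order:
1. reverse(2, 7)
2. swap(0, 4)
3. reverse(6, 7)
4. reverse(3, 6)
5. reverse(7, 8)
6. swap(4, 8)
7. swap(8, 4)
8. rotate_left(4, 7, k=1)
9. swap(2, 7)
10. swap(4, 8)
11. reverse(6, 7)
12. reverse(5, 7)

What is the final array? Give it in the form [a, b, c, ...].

Answer: [7, 6, 4, 0, 3, 2, 5, 1, 8]

Derivation:
After 1 (reverse(2, 7)): [8, 6, 5, 1, 7, 4, 3, 0, 2]
After 2 (swap(0, 4)): [7, 6, 5, 1, 8, 4, 3, 0, 2]
After 3 (reverse(6, 7)): [7, 6, 5, 1, 8, 4, 0, 3, 2]
After 4 (reverse(3, 6)): [7, 6, 5, 0, 4, 8, 1, 3, 2]
After 5 (reverse(7, 8)): [7, 6, 5, 0, 4, 8, 1, 2, 3]
After 6 (swap(4, 8)): [7, 6, 5, 0, 3, 8, 1, 2, 4]
After 7 (swap(8, 4)): [7, 6, 5, 0, 4, 8, 1, 2, 3]
After 8 (rotate_left(4, 7, k=1)): [7, 6, 5, 0, 8, 1, 2, 4, 3]
After 9 (swap(2, 7)): [7, 6, 4, 0, 8, 1, 2, 5, 3]
After 10 (swap(4, 8)): [7, 6, 4, 0, 3, 1, 2, 5, 8]
After 11 (reverse(6, 7)): [7, 6, 4, 0, 3, 1, 5, 2, 8]
After 12 (reverse(5, 7)): [7, 6, 4, 0, 3, 2, 5, 1, 8]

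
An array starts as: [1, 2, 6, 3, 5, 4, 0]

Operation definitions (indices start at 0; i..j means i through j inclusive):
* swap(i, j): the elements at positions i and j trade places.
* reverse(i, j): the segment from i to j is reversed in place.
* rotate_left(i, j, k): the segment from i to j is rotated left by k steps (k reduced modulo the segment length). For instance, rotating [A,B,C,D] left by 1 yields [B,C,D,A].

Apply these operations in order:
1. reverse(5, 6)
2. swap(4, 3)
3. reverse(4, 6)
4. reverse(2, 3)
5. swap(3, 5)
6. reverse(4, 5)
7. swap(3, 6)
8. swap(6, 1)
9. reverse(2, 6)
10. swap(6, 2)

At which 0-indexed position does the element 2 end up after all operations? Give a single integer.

Answer: 6

Derivation:
After 1 (reverse(5, 6)): [1, 2, 6, 3, 5, 0, 4]
After 2 (swap(4, 3)): [1, 2, 6, 5, 3, 0, 4]
After 3 (reverse(4, 6)): [1, 2, 6, 5, 4, 0, 3]
After 4 (reverse(2, 3)): [1, 2, 5, 6, 4, 0, 3]
After 5 (swap(3, 5)): [1, 2, 5, 0, 4, 6, 3]
After 6 (reverse(4, 5)): [1, 2, 5, 0, 6, 4, 3]
After 7 (swap(3, 6)): [1, 2, 5, 3, 6, 4, 0]
After 8 (swap(6, 1)): [1, 0, 5, 3, 6, 4, 2]
After 9 (reverse(2, 6)): [1, 0, 2, 4, 6, 3, 5]
After 10 (swap(6, 2)): [1, 0, 5, 4, 6, 3, 2]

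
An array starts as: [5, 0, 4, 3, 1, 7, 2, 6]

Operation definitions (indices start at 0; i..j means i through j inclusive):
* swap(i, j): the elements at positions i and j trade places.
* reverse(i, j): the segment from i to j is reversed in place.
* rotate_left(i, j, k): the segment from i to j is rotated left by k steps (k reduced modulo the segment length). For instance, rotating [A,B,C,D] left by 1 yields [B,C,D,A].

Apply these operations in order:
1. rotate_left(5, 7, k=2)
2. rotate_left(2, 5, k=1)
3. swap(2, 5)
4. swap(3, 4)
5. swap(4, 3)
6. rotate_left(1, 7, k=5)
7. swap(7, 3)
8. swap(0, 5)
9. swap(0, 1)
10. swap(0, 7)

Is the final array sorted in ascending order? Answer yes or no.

After 1 (rotate_left(5, 7, k=2)): [5, 0, 4, 3, 1, 6, 7, 2]
After 2 (rotate_left(2, 5, k=1)): [5, 0, 3, 1, 6, 4, 7, 2]
After 3 (swap(2, 5)): [5, 0, 4, 1, 6, 3, 7, 2]
After 4 (swap(3, 4)): [5, 0, 4, 6, 1, 3, 7, 2]
After 5 (swap(4, 3)): [5, 0, 4, 1, 6, 3, 7, 2]
After 6 (rotate_left(1, 7, k=5)): [5, 7, 2, 0, 4, 1, 6, 3]
After 7 (swap(7, 3)): [5, 7, 2, 3, 4, 1, 6, 0]
After 8 (swap(0, 5)): [1, 7, 2, 3, 4, 5, 6, 0]
After 9 (swap(0, 1)): [7, 1, 2, 3, 4, 5, 6, 0]
After 10 (swap(0, 7)): [0, 1, 2, 3, 4, 5, 6, 7]

Answer: yes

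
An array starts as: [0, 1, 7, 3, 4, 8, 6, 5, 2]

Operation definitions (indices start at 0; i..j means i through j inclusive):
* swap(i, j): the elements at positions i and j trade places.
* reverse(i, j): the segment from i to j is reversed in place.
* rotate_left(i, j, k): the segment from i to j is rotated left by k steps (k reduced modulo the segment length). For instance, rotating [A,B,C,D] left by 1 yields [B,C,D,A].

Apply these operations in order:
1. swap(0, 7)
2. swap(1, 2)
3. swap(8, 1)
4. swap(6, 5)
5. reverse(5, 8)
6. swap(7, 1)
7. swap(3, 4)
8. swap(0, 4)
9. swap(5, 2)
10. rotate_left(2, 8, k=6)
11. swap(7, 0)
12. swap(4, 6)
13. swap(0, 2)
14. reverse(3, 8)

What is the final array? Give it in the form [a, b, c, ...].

After 1 (swap(0, 7)): [5, 1, 7, 3, 4, 8, 6, 0, 2]
After 2 (swap(1, 2)): [5, 7, 1, 3, 4, 8, 6, 0, 2]
After 3 (swap(8, 1)): [5, 2, 1, 3, 4, 8, 6, 0, 7]
After 4 (swap(6, 5)): [5, 2, 1, 3, 4, 6, 8, 0, 7]
After 5 (reverse(5, 8)): [5, 2, 1, 3, 4, 7, 0, 8, 6]
After 6 (swap(7, 1)): [5, 8, 1, 3, 4, 7, 0, 2, 6]
After 7 (swap(3, 4)): [5, 8, 1, 4, 3, 7, 0, 2, 6]
After 8 (swap(0, 4)): [3, 8, 1, 4, 5, 7, 0, 2, 6]
After 9 (swap(5, 2)): [3, 8, 7, 4, 5, 1, 0, 2, 6]
After 10 (rotate_left(2, 8, k=6)): [3, 8, 6, 7, 4, 5, 1, 0, 2]
After 11 (swap(7, 0)): [0, 8, 6, 7, 4, 5, 1, 3, 2]
After 12 (swap(4, 6)): [0, 8, 6, 7, 1, 5, 4, 3, 2]
After 13 (swap(0, 2)): [6, 8, 0, 7, 1, 5, 4, 3, 2]
After 14 (reverse(3, 8)): [6, 8, 0, 2, 3, 4, 5, 1, 7]

Answer: [6, 8, 0, 2, 3, 4, 5, 1, 7]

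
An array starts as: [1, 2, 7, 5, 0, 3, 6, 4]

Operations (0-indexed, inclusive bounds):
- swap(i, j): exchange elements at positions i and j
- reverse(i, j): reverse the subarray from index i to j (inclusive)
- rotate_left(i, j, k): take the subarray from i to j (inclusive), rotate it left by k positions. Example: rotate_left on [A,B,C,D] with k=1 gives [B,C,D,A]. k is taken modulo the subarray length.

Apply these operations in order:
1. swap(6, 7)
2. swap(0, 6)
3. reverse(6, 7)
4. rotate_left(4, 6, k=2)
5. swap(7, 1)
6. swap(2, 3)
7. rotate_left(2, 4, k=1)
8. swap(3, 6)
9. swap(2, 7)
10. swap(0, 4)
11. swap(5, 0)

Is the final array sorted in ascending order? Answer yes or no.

Answer: yes

Derivation:
After 1 (swap(6, 7)): [1, 2, 7, 5, 0, 3, 4, 6]
After 2 (swap(0, 6)): [4, 2, 7, 5, 0, 3, 1, 6]
After 3 (reverse(6, 7)): [4, 2, 7, 5, 0, 3, 6, 1]
After 4 (rotate_left(4, 6, k=2)): [4, 2, 7, 5, 6, 0, 3, 1]
After 5 (swap(7, 1)): [4, 1, 7, 5, 6, 0, 3, 2]
After 6 (swap(2, 3)): [4, 1, 5, 7, 6, 0, 3, 2]
After 7 (rotate_left(2, 4, k=1)): [4, 1, 7, 6, 5, 0, 3, 2]
After 8 (swap(3, 6)): [4, 1, 7, 3, 5, 0, 6, 2]
After 9 (swap(2, 7)): [4, 1, 2, 3, 5, 0, 6, 7]
After 10 (swap(0, 4)): [5, 1, 2, 3, 4, 0, 6, 7]
After 11 (swap(5, 0)): [0, 1, 2, 3, 4, 5, 6, 7]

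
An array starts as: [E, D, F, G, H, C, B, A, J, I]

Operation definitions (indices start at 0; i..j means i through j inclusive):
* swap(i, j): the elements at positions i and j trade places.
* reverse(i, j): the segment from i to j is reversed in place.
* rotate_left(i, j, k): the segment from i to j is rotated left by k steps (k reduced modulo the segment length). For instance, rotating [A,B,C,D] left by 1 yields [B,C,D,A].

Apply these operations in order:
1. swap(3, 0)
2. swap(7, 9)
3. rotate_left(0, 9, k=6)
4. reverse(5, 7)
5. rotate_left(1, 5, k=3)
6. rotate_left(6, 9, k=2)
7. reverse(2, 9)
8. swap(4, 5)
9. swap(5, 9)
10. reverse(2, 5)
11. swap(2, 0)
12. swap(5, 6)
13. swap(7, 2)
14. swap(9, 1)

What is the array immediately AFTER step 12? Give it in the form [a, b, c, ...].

After 1 (swap(3, 0)): [G, D, F, E, H, C, B, A, J, I]
After 2 (swap(7, 9)): [G, D, F, E, H, C, B, I, J, A]
After 3 (rotate_left(0, 9, k=6)): [B, I, J, A, G, D, F, E, H, C]
After 4 (reverse(5, 7)): [B, I, J, A, G, E, F, D, H, C]
After 5 (rotate_left(1, 5, k=3)): [B, G, E, I, J, A, F, D, H, C]
After 6 (rotate_left(6, 9, k=2)): [B, G, E, I, J, A, H, C, F, D]
After 7 (reverse(2, 9)): [B, G, D, F, C, H, A, J, I, E]
After 8 (swap(4, 5)): [B, G, D, F, H, C, A, J, I, E]
After 9 (swap(5, 9)): [B, G, D, F, H, E, A, J, I, C]
After 10 (reverse(2, 5)): [B, G, E, H, F, D, A, J, I, C]
After 11 (swap(2, 0)): [E, G, B, H, F, D, A, J, I, C]
After 12 (swap(5, 6)): [E, G, B, H, F, A, D, J, I, C]

Answer: [E, G, B, H, F, A, D, J, I, C]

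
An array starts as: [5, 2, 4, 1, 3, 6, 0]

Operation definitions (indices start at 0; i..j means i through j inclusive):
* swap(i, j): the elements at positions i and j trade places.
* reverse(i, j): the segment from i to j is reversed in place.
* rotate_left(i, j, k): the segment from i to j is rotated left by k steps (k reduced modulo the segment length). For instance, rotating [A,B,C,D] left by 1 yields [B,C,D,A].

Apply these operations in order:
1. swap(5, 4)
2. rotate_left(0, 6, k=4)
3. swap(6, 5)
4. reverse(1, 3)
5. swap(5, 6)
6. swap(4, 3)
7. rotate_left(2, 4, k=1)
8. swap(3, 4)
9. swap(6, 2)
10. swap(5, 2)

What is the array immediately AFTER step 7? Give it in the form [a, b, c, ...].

After 1 (swap(5, 4)): [5, 2, 4, 1, 6, 3, 0]
After 2 (rotate_left(0, 6, k=4)): [6, 3, 0, 5, 2, 4, 1]
After 3 (swap(6, 5)): [6, 3, 0, 5, 2, 1, 4]
After 4 (reverse(1, 3)): [6, 5, 0, 3, 2, 1, 4]
After 5 (swap(5, 6)): [6, 5, 0, 3, 2, 4, 1]
After 6 (swap(4, 3)): [6, 5, 0, 2, 3, 4, 1]
After 7 (rotate_left(2, 4, k=1)): [6, 5, 2, 3, 0, 4, 1]

Answer: [6, 5, 2, 3, 0, 4, 1]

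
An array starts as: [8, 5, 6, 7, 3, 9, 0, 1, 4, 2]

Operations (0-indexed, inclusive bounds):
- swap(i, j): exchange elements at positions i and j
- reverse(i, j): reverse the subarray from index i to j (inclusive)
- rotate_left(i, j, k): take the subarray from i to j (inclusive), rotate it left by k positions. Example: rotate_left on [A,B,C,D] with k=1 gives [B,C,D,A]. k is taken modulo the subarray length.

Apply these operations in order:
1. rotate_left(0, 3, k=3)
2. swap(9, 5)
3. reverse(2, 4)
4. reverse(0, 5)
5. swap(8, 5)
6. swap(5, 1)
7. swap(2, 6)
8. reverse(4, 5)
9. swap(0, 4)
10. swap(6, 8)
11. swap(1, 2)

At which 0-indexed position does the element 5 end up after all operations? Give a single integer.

After 1 (rotate_left(0, 3, k=3)): [7, 8, 5, 6, 3, 9, 0, 1, 4, 2]
After 2 (swap(9, 5)): [7, 8, 5, 6, 3, 2, 0, 1, 4, 9]
After 3 (reverse(2, 4)): [7, 8, 3, 6, 5, 2, 0, 1, 4, 9]
After 4 (reverse(0, 5)): [2, 5, 6, 3, 8, 7, 0, 1, 4, 9]
After 5 (swap(8, 5)): [2, 5, 6, 3, 8, 4, 0, 1, 7, 9]
After 6 (swap(5, 1)): [2, 4, 6, 3, 8, 5, 0, 1, 7, 9]
After 7 (swap(2, 6)): [2, 4, 0, 3, 8, 5, 6, 1, 7, 9]
After 8 (reverse(4, 5)): [2, 4, 0, 3, 5, 8, 6, 1, 7, 9]
After 9 (swap(0, 4)): [5, 4, 0, 3, 2, 8, 6, 1, 7, 9]
After 10 (swap(6, 8)): [5, 4, 0, 3, 2, 8, 7, 1, 6, 9]
After 11 (swap(1, 2)): [5, 0, 4, 3, 2, 8, 7, 1, 6, 9]

Answer: 0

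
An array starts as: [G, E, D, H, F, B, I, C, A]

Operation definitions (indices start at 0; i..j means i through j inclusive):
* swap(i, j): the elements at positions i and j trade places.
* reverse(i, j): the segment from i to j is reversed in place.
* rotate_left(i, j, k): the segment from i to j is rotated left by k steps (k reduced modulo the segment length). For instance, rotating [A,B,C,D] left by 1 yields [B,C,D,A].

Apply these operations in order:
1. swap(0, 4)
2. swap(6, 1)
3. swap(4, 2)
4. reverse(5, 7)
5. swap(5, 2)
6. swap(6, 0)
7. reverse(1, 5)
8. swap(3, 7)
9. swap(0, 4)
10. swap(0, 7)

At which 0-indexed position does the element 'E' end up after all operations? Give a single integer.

Answer: 4

Derivation:
After 1 (swap(0, 4)): [F, E, D, H, G, B, I, C, A]
After 2 (swap(6, 1)): [F, I, D, H, G, B, E, C, A]
After 3 (swap(4, 2)): [F, I, G, H, D, B, E, C, A]
After 4 (reverse(5, 7)): [F, I, G, H, D, C, E, B, A]
After 5 (swap(5, 2)): [F, I, C, H, D, G, E, B, A]
After 6 (swap(6, 0)): [E, I, C, H, D, G, F, B, A]
After 7 (reverse(1, 5)): [E, G, D, H, C, I, F, B, A]
After 8 (swap(3, 7)): [E, G, D, B, C, I, F, H, A]
After 9 (swap(0, 4)): [C, G, D, B, E, I, F, H, A]
After 10 (swap(0, 7)): [H, G, D, B, E, I, F, C, A]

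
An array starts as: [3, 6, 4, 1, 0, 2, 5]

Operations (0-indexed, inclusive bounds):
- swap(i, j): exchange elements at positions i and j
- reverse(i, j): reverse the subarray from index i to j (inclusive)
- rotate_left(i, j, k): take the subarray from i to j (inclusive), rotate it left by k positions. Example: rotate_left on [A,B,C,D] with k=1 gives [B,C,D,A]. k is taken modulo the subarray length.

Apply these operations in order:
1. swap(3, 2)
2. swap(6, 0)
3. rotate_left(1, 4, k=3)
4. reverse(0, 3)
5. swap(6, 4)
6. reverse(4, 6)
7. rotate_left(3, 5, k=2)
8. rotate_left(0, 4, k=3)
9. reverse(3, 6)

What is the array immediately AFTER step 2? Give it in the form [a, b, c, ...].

After 1 (swap(3, 2)): [3, 6, 1, 4, 0, 2, 5]
After 2 (swap(6, 0)): [5, 6, 1, 4, 0, 2, 3]

Answer: [5, 6, 1, 4, 0, 2, 3]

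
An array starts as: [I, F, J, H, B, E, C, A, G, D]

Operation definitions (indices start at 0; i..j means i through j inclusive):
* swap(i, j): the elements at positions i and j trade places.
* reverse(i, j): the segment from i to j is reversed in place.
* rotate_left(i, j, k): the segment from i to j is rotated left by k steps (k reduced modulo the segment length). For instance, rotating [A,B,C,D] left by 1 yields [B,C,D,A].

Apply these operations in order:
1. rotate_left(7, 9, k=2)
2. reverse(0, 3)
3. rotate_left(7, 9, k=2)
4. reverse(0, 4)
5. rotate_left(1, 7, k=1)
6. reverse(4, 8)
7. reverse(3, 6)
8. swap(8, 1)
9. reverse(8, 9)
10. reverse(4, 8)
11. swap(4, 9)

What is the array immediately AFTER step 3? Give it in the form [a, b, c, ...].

After 1 (rotate_left(7, 9, k=2)): [I, F, J, H, B, E, C, D, A, G]
After 2 (reverse(0, 3)): [H, J, F, I, B, E, C, D, A, G]
After 3 (rotate_left(7, 9, k=2)): [H, J, F, I, B, E, C, G, D, A]

Answer: [H, J, F, I, B, E, C, G, D, A]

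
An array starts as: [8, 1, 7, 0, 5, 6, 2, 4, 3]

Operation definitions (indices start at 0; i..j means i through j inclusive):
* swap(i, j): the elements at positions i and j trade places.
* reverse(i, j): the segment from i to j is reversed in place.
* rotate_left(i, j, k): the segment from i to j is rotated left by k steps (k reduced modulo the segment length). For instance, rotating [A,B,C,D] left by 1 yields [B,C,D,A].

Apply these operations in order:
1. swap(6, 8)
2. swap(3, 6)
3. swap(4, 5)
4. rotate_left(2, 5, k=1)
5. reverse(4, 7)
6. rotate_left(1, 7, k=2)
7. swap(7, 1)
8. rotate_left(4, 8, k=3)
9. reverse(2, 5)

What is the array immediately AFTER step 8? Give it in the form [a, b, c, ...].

Answer: [8, 3, 4, 0, 6, 2, 7, 5, 1]

Derivation:
After 1 (swap(6, 8)): [8, 1, 7, 0, 5, 6, 3, 4, 2]
After 2 (swap(3, 6)): [8, 1, 7, 3, 5, 6, 0, 4, 2]
After 3 (swap(4, 5)): [8, 1, 7, 3, 6, 5, 0, 4, 2]
After 4 (rotate_left(2, 5, k=1)): [8, 1, 3, 6, 5, 7, 0, 4, 2]
After 5 (reverse(4, 7)): [8, 1, 3, 6, 4, 0, 7, 5, 2]
After 6 (rotate_left(1, 7, k=2)): [8, 6, 4, 0, 7, 5, 1, 3, 2]
After 7 (swap(7, 1)): [8, 3, 4, 0, 7, 5, 1, 6, 2]
After 8 (rotate_left(4, 8, k=3)): [8, 3, 4, 0, 6, 2, 7, 5, 1]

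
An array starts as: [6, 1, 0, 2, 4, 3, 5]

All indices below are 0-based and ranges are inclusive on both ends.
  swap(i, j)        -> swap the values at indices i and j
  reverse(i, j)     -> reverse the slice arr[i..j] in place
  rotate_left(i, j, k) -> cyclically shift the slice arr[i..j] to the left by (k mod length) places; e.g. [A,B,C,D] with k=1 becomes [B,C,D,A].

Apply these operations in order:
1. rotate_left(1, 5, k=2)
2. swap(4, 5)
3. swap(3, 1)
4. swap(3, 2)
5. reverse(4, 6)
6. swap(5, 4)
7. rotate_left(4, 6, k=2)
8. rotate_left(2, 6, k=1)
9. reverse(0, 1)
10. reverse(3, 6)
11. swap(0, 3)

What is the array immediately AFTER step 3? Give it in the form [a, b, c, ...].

After 1 (rotate_left(1, 5, k=2)): [6, 2, 4, 3, 1, 0, 5]
After 2 (swap(4, 5)): [6, 2, 4, 3, 0, 1, 5]
After 3 (swap(3, 1)): [6, 3, 4, 2, 0, 1, 5]

Answer: [6, 3, 4, 2, 0, 1, 5]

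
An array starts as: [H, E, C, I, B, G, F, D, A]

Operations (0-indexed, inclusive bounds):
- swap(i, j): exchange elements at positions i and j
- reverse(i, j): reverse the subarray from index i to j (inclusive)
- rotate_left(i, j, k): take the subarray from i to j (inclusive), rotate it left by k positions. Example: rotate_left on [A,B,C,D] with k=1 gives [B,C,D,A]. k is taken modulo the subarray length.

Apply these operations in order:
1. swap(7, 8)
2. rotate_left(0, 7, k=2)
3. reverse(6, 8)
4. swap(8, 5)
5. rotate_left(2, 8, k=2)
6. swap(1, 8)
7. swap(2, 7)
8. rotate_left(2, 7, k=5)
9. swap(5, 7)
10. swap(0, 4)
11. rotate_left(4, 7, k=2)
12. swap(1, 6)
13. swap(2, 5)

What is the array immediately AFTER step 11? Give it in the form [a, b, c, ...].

Answer: [H, G, F, B, E, D, C, A, I]

Derivation:
After 1 (swap(7, 8)): [H, E, C, I, B, G, F, A, D]
After 2 (rotate_left(0, 7, k=2)): [C, I, B, G, F, A, H, E, D]
After 3 (reverse(6, 8)): [C, I, B, G, F, A, D, E, H]
After 4 (swap(8, 5)): [C, I, B, G, F, H, D, E, A]
After 5 (rotate_left(2, 8, k=2)): [C, I, F, H, D, E, A, B, G]
After 6 (swap(1, 8)): [C, G, F, H, D, E, A, B, I]
After 7 (swap(2, 7)): [C, G, B, H, D, E, A, F, I]
After 8 (rotate_left(2, 7, k=5)): [C, G, F, B, H, D, E, A, I]
After 9 (swap(5, 7)): [C, G, F, B, H, A, E, D, I]
After 10 (swap(0, 4)): [H, G, F, B, C, A, E, D, I]
After 11 (rotate_left(4, 7, k=2)): [H, G, F, B, E, D, C, A, I]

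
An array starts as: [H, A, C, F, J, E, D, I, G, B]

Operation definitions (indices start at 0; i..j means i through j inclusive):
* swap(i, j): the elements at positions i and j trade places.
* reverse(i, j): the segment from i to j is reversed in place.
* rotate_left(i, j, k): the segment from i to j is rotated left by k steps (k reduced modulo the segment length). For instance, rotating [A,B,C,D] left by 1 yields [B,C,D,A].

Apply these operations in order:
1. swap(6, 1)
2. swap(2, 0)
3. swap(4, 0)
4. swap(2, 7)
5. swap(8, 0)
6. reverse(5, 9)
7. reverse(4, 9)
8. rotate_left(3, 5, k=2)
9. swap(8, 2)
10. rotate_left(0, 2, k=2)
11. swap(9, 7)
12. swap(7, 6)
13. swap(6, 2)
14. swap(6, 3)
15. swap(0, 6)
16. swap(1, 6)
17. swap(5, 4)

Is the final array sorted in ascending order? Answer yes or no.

After 1 (swap(6, 1)): [H, D, C, F, J, E, A, I, G, B]
After 2 (swap(2, 0)): [C, D, H, F, J, E, A, I, G, B]
After 3 (swap(4, 0)): [J, D, H, F, C, E, A, I, G, B]
After 4 (swap(2, 7)): [J, D, I, F, C, E, A, H, G, B]
After 5 (swap(8, 0)): [G, D, I, F, C, E, A, H, J, B]
After 6 (reverse(5, 9)): [G, D, I, F, C, B, J, H, A, E]
After 7 (reverse(4, 9)): [G, D, I, F, E, A, H, J, B, C]
After 8 (rotate_left(3, 5, k=2)): [G, D, I, A, F, E, H, J, B, C]
After 9 (swap(8, 2)): [G, D, B, A, F, E, H, J, I, C]
After 10 (rotate_left(0, 2, k=2)): [B, G, D, A, F, E, H, J, I, C]
After 11 (swap(9, 7)): [B, G, D, A, F, E, H, C, I, J]
After 12 (swap(7, 6)): [B, G, D, A, F, E, C, H, I, J]
After 13 (swap(6, 2)): [B, G, C, A, F, E, D, H, I, J]
After 14 (swap(6, 3)): [B, G, C, D, F, E, A, H, I, J]
After 15 (swap(0, 6)): [A, G, C, D, F, E, B, H, I, J]
After 16 (swap(1, 6)): [A, B, C, D, F, E, G, H, I, J]
After 17 (swap(5, 4)): [A, B, C, D, E, F, G, H, I, J]

Answer: yes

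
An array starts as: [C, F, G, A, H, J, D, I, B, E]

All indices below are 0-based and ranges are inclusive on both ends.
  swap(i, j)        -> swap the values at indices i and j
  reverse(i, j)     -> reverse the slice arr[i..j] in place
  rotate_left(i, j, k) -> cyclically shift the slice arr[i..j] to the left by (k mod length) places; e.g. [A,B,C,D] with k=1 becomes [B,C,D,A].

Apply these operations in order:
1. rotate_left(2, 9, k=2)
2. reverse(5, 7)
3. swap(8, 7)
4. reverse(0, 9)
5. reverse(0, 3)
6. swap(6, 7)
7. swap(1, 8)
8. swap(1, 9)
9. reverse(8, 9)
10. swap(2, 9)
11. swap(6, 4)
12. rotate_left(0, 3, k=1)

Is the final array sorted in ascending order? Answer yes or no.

Answer: no

Derivation:
After 1 (rotate_left(2, 9, k=2)): [C, F, H, J, D, I, B, E, G, A]
After 2 (reverse(5, 7)): [C, F, H, J, D, E, B, I, G, A]
After 3 (swap(8, 7)): [C, F, H, J, D, E, B, G, I, A]
After 4 (reverse(0, 9)): [A, I, G, B, E, D, J, H, F, C]
After 5 (reverse(0, 3)): [B, G, I, A, E, D, J, H, F, C]
After 6 (swap(6, 7)): [B, G, I, A, E, D, H, J, F, C]
After 7 (swap(1, 8)): [B, F, I, A, E, D, H, J, G, C]
After 8 (swap(1, 9)): [B, C, I, A, E, D, H, J, G, F]
After 9 (reverse(8, 9)): [B, C, I, A, E, D, H, J, F, G]
After 10 (swap(2, 9)): [B, C, G, A, E, D, H, J, F, I]
After 11 (swap(6, 4)): [B, C, G, A, H, D, E, J, F, I]
After 12 (rotate_left(0, 3, k=1)): [C, G, A, B, H, D, E, J, F, I]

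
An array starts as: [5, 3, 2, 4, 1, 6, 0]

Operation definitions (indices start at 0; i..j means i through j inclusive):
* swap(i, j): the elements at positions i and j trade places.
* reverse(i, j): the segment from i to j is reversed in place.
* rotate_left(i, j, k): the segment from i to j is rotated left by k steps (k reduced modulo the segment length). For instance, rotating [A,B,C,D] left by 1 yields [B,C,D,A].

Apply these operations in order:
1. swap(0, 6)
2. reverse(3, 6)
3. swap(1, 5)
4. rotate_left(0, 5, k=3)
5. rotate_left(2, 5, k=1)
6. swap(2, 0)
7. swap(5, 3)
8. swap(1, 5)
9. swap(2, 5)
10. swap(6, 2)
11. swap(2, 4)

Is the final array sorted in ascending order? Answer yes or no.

After 1 (swap(0, 6)): [0, 3, 2, 4, 1, 6, 5]
After 2 (reverse(3, 6)): [0, 3, 2, 5, 6, 1, 4]
After 3 (swap(1, 5)): [0, 1, 2, 5, 6, 3, 4]
After 4 (rotate_left(0, 5, k=3)): [5, 6, 3, 0, 1, 2, 4]
After 5 (rotate_left(2, 5, k=1)): [5, 6, 0, 1, 2, 3, 4]
After 6 (swap(2, 0)): [0, 6, 5, 1, 2, 3, 4]
After 7 (swap(5, 3)): [0, 6, 5, 3, 2, 1, 4]
After 8 (swap(1, 5)): [0, 1, 5, 3, 2, 6, 4]
After 9 (swap(2, 5)): [0, 1, 6, 3, 2, 5, 4]
After 10 (swap(6, 2)): [0, 1, 4, 3, 2, 5, 6]
After 11 (swap(2, 4)): [0, 1, 2, 3, 4, 5, 6]

Answer: yes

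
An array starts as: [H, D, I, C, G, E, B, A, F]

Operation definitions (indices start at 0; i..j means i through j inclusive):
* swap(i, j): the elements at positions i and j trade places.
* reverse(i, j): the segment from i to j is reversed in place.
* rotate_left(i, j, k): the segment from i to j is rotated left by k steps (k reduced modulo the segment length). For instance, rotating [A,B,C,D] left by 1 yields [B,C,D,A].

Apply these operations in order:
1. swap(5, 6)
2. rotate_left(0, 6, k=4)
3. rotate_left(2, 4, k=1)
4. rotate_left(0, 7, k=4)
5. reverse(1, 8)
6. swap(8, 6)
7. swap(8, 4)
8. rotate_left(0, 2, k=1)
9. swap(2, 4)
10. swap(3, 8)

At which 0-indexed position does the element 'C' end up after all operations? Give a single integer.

Answer: 7

Derivation:
After 1 (swap(5, 6)): [H, D, I, C, G, B, E, A, F]
After 2 (rotate_left(0, 6, k=4)): [G, B, E, H, D, I, C, A, F]
After 3 (rotate_left(2, 4, k=1)): [G, B, H, D, E, I, C, A, F]
After 4 (rotate_left(0, 7, k=4)): [E, I, C, A, G, B, H, D, F]
After 5 (reverse(1, 8)): [E, F, D, H, B, G, A, C, I]
After 6 (swap(8, 6)): [E, F, D, H, B, G, I, C, A]
After 7 (swap(8, 4)): [E, F, D, H, A, G, I, C, B]
After 8 (rotate_left(0, 2, k=1)): [F, D, E, H, A, G, I, C, B]
After 9 (swap(2, 4)): [F, D, A, H, E, G, I, C, B]
After 10 (swap(3, 8)): [F, D, A, B, E, G, I, C, H]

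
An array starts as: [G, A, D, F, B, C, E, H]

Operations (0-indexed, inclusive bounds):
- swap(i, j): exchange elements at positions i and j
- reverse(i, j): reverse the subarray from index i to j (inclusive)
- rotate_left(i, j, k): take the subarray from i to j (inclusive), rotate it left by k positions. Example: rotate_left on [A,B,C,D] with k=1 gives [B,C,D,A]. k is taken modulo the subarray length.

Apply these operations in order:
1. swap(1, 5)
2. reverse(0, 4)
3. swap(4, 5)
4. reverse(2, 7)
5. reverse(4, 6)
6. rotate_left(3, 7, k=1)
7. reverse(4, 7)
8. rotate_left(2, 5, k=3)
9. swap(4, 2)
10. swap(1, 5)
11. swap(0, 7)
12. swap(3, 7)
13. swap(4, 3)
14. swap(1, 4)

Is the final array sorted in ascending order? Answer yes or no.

Answer: yes

Derivation:
After 1 (swap(1, 5)): [G, C, D, F, B, A, E, H]
After 2 (reverse(0, 4)): [B, F, D, C, G, A, E, H]
After 3 (swap(4, 5)): [B, F, D, C, A, G, E, H]
After 4 (reverse(2, 7)): [B, F, H, E, G, A, C, D]
After 5 (reverse(4, 6)): [B, F, H, E, C, A, G, D]
After 6 (rotate_left(3, 7, k=1)): [B, F, H, C, A, G, D, E]
After 7 (reverse(4, 7)): [B, F, H, C, E, D, G, A]
After 8 (rotate_left(2, 5, k=3)): [B, F, D, H, C, E, G, A]
After 9 (swap(4, 2)): [B, F, C, H, D, E, G, A]
After 10 (swap(1, 5)): [B, E, C, H, D, F, G, A]
After 11 (swap(0, 7)): [A, E, C, H, D, F, G, B]
After 12 (swap(3, 7)): [A, E, C, B, D, F, G, H]
After 13 (swap(4, 3)): [A, E, C, D, B, F, G, H]
After 14 (swap(1, 4)): [A, B, C, D, E, F, G, H]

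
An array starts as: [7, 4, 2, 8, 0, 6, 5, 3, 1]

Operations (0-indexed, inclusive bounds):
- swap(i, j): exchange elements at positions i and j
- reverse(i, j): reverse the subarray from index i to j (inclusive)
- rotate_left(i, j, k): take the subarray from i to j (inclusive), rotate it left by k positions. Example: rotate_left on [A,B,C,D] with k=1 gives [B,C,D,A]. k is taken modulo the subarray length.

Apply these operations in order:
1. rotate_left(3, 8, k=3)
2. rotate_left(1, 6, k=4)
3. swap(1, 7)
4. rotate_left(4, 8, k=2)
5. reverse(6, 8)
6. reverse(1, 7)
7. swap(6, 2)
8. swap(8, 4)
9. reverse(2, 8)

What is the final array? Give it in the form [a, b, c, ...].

Answer: [7, 2, 3, 0, 5, 4, 6, 1, 8]

Derivation:
After 1 (rotate_left(3, 8, k=3)): [7, 4, 2, 5, 3, 1, 8, 0, 6]
After 2 (rotate_left(1, 6, k=4)): [7, 1, 8, 4, 2, 5, 3, 0, 6]
After 3 (swap(1, 7)): [7, 0, 8, 4, 2, 5, 3, 1, 6]
After 4 (rotate_left(4, 8, k=2)): [7, 0, 8, 4, 3, 1, 6, 2, 5]
After 5 (reverse(6, 8)): [7, 0, 8, 4, 3, 1, 5, 2, 6]
After 6 (reverse(1, 7)): [7, 2, 5, 1, 3, 4, 8, 0, 6]
After 7 (swap(6, 2)): [7, 2, 8, 1, 3, 4, 5, 0, 6]
After 8 (swap(8, 4)): [7, 2, 8, 1, 6, 4, 5, 0, 3]
After 9 (reverse(2, 8)): [7, 2, 3, 0, 5, 4, 6, 1, 8]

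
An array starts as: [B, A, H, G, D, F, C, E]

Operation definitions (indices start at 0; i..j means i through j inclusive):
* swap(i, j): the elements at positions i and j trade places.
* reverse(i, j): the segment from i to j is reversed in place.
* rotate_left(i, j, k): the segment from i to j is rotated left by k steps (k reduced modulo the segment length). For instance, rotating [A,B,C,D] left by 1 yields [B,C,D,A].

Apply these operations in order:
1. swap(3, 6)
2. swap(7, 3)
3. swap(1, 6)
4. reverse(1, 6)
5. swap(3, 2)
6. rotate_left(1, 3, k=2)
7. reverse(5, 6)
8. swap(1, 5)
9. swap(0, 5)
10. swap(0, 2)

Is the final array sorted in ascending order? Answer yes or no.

After 1 (swap(3, 6)): [B, A, H, C, D, F, G, E]
After 2 (swap(7, 3)): [B, A, H, E, D, F, G, C]
After 3 (swap(1, 6)): [B, G, H, E, D, F, A, C]
After 4 (reverse(1, 6)): [B, A, F, D, E, H, G, C]
After 5 (swap(3, 2)): [B, A, D, F, E, H, G, C]
After 6 (rotate_left(1, 3, k=2)): [B, F, A, D, E, H, G, C]
After 7 (reverse(5, 6)): [B, F, A, D, E, G, H, C]
After 8 (swap(1, 5)): [B, G, A, D, E, F, H, C]
After 9 (swap(0, 5)): [F, G, A, D, E, B, H, C]
After 10 (swap(0, 2)): [A, G, F, D, E, B, H, C]

Answer: no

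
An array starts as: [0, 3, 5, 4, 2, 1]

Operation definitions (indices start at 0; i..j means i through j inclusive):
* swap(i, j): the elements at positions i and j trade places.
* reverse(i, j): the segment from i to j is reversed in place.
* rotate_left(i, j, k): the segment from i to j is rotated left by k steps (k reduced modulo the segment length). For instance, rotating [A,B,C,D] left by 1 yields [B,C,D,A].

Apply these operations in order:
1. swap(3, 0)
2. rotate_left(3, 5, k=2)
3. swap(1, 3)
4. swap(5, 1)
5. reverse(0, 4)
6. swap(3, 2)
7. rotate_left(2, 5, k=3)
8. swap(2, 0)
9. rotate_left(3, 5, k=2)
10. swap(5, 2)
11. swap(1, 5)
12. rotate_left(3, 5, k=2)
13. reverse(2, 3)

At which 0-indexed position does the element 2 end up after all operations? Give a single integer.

After 1 (swap(3, 0)): [4, 3, 5, 0, 2, 1]
After 2 (rotate_left(3, 5, k=2)): [4, 3, 5, 1, 0, 2]
After 3 (swap(1, 3)): [4, 1, 5, 3, 0, 2]
After 4 (swap(5, 1)): [4, 2, 5, 3, 0, 1]
After 5 (reverse(0, 4)): [0, 3, 5, 2, 4, 1]
After 6 (swap(3, 2)): [0, 3, 2, 5, 4, 1]
After 7 (rotate_left(2, 5, k=3)): [0, 3, 1, 2, 5, 4]
After 8 (swap(2, 0)): [1, 3, 0, 2, 5, 4]
After 9 (rotate_left(3, 5, k=2)): [1, 3, 0, 4, 2, 5]
After 10 (swap(5, 2)): [1, 3, 5, 4, 2, 0]
After 11 (swap(1, 5)): [1, 0, 5, 4, 2, 3]
After 12 (rotate_left(3, 5, k=2)): [1, 0, 5, 3, 4, 2]
After 13 (reverse(2, 3)): [1, 0, 3, 5, 4, 2]

Answer: 5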